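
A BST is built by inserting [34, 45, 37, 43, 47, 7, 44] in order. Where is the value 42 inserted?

Starting tree (level order): [34, 7, 45, None, None, 37, 47, None, 43, None, None, None, 44]
Insertion path: 34 -> 45 -> 37 -> 43
Result: insert 42 as left child of 43
Final tree (level order): [34, 7, 45, None, None, 37, 47, None, 43, None, None, 42, 44]


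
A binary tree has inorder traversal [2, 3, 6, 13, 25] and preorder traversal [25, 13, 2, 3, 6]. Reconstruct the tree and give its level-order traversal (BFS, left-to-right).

Inorder:  [2, 3, 6, 13, 25]
Preorder: [25, 13, 2, 3, 6]
Algorithm: preorder visits root first, so consume preorder in order;
for each root, split the current inorder slice at that value into
left-subtree inorder and right-subtree inorder, then recurse.
Recursive splits:
  root=25; inorder splits into left=[2, 3, 6, 13], right=[]
  root=13; inorder splits into left=[2, 3, 6], right=[]
  root=2; inorder splits into left=[], right=[3, 6]
  root=3; inorder splits into left=[], right=[6]
  root=6; inorder splits into left=[], right=[]
Reconstructed level-order: [25, 13, 2, 3, 6]


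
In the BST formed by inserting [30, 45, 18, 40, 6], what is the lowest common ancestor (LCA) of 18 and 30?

Tree insertion order: [30, 45, 18, 40, 6]
Tree (level-order array): [30, 18, 45, 6, None, 40]
In a BST, the LCA of p=18, q=30 is the first node v on the
root-to-leaf path with p <= v <= q (go left if both < v, right if both > v).
Walk from root:
  at 30: 18 <= 30 <= 30, this is the LCA
LCA = 30


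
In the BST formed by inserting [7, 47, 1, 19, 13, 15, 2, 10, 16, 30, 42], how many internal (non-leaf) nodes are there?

Tree built from: [7, 47, 1, 19, 13, 15, 2, 10, 16, 30, 42]
Tree (level-order array): [7, 1, 47, None, 2, 19, None, None, None, 13, 30, 10, 15, None, 42, None, None, None, 16]
Rule: An internal node has at least one child.
Per-node child counts:
  node 7: 2 child(ren)
  node 1: 1 child(ren)
  node 2: 0 child(ren)
  node 47: 1 child(ren)
  node 19: 2 child(ren)
  node 13: 2 child(ren)
  node 10: 0 child(ren)
  node 15: 1 child(ren)
  node 16: 0 child(ren)
  node 30: 1 child(ren)
  node 42: 0 child(ren)
Matching nodes: [7, 1, 47, 19, 13, 15, 30]
Count of internal (non-leaf) nodes: 7


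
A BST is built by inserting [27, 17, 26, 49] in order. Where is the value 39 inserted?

Starting tree (level order): [27, 17, 49, None, 26]
Insertion path: 27 -> 49
Result: insert 39 as left child of 49
Final tree (level order): [27, 17, 49, None, 26, 39]


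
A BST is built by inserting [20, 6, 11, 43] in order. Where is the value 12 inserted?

Starting tree (level order): [20, 6, 43, None, 11]
Insertion path: 20 -> 6 -> 11
Result: insert 12 as right child of 11
Final tree (level order): [20, 6, 43, None, 11, None, None, None, 12]


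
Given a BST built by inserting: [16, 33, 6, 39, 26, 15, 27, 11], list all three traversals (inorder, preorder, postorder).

Tree insertion order: [16, 33, 6, 39, 26, 15, 27, 11]
Tree (level-order array): [16, 6, 33, None, 15, 26, 39, 11, None, None, 27]
Inorder (L, root, R): [6, 11, 15, 16, 26, 27, 33, 39]
Preorder (root, L, R): [16, 6, 15, 11, 33, 26, 27, 39]
Postorder (L, R, root): [11, 15, 6, 27, 26, 39, 33, 16]


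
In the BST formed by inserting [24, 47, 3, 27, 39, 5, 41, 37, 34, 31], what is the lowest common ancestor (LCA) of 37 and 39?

Tree insertion order: [24, 47, 3, 27, 39, 5, 41, 37, 34, 31]
Tree (level-order array): [24, 3, 47, None, 5, 27, None, None, None, None, 39, 37, 41, 34, None, None, None, 31]
In a BST, the LCA of p=37, q=39 is the first node v on the
root-to-leaf path with p <= v <= q (go left if both < v, right if both > v).
Walk from root:
  at 24: both 37 and 39 > 24, go right
  at 47: both 37 and 39 < 47, go left
  at 27: both 37 and 39 > 27, go right
  at 39: 37 <= 39 <= 39, this is the LCA
LCA = 39


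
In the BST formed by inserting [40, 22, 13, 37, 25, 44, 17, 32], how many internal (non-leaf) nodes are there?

Tree built from: [40, 22, 13, 37, 25, 44, 17, 32]
Tree (level-order array): [40, 22, 44, 13, 37, None, None, None, 17, 25, None, None, None, None, 32]
Rule: An internal node has at least one child.
Per-node child counts:
  node 40: 2 child(ren)
  node 22: 2 child(ren)
  node 13: 1 child(ren)
  node 17: 0 child(ren)
  node 37: 1 child(ren)
  node 25: 1 child(ren)
  node 32: 0 child(ren)
  node 44: 0 child(ren)
Matching nodes: [40, 22, 13, 37, 25]
Count of internal (non-leaf) nodes: 5


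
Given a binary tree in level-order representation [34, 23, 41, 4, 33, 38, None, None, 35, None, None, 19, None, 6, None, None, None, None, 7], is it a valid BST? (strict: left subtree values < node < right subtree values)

Level-order array: [34, 23, 41, 4, 33, 38, None, None, 35, None, None, 19, None, 6, None, None, None, None, 7]
Validate using subtree bounds (lo, hi): at each node, require lo < value < hi,
then recurse left with hi=value and right with lo=value.
Preorder trace (stopping at first violation):
  at node 34 with bounds (-inf, +inf): OK
  at node 23 with bounds (-inf, 34): OK
  at node 4 with bounds (-inf, 23): OK
  at node 35 with bounds (4, 23): VIOLATION
Node 35 violates its bound: not (4 < 35 < 23).
Result: Not a valid BST


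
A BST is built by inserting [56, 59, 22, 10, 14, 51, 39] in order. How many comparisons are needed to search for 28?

Search path for 28: 56 -> 22 -> 51 -> 39
Found: False
Comparisons: 4


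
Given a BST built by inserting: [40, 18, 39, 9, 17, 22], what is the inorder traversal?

Tree insertion order: [40, 18, 39, 9, 17, 22]
Tree (level-order array): [40, 18, None, 9, 39, None, 17, 22]
Inorder traversal: [9, 17, 18, 22, 39, 40]


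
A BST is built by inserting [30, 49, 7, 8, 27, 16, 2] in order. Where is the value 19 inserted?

Starting tree (level order): [30, 7, 49, 2, 8, None, None, None, None, None, 27, 16]
Insertion path: 30 -> 7 -> 8 -> 27 -> 16
Result: insert 19 as right child of 16
Final tree (level order): [30, 7, 49, 2, 8, None, None, None, None, None, 27, 16, None, None, 19]


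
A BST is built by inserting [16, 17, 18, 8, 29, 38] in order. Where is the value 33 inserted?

Starting tree (level order): [16, 8, 17, None, None, None, 18, None, 29, None, 38]
Insertion path: 16 -> 17 -> 18 -> 29 -> 38
Result: insert 33 as left child of 38
Final tree (level order): [16, 8, 17, None, None, None, 18, None, 29, None, 38, 33]


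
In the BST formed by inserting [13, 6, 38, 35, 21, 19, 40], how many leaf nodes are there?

Tree built from: [13, 6, 38, 35, 21, 19, 40]
Tree (level-order array): [13, 6, 38, None, None, 35, 40, 21, None, None, None, 19]
Rule: A leaf has 0 children.
Per-node child counts:
  node 13: 2 child(ren)
  node 6: 0 child(ren)
  node 38: 2 child(ren)
  node 35: 1 child(ren)
  node 21: 1 child(ren)
  node 19: 0 child(ren)
  node 40: 0 child(ren)
Matching nodes: [6, 19, 40]
Count of leaf nodes: 3


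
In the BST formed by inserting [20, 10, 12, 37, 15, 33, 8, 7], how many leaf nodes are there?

Tree built from: [20, 10, 12, 37, 15, 33, 8, 7]
Tree (level-order array): [20, 10, 37, 8, 12, 33, None, 7, None, None, 15]
Rule: A leaf has 0 children.
Per-node child counts:
  node 20: 2 child(ren)
  node 10: 2 child(ren)
  node 8: 1 child(ren)
  node 7: 0 child(ren)
  node 12: 1 child(ren)
  node 15: 0 child(ren)
  node 37: 1 child(ren)
  node 33: 0 child(ren)
Matching nodes: [7, 15, 33]
Count of leaf nodes: 3


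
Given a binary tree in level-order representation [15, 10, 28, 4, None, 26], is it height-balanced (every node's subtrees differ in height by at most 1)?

Tree (level-order array): [15, 10, 28, 4, None, 26]
Definition: a tree is height-balanced if, at every node, |h(left) - h(right)| <= 1 (empty subtree has height -1).
Bottom-up per-node check:
  node 4: h_left=-1, h_right=-1, diff=0 [OK], height=0
  node 10: h_left=0, h_right=-1, diff=1 [OK], height=1
  node 26: h_left=-1, h_right=-1, diff=0 [OK], height=0
  node 28: h_left=0, h_right=-1, diff=1 [OK], height=1
  node 15: h_left=1, h_right=1, diff=0 [OK], height=2
All nodes satisfy the balance condition.
Result: Balanced


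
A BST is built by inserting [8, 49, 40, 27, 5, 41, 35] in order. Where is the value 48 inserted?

Starting tree (level order): [8, 5, 49, None, None, 40, None, 27, 41, None, 35]
Insertion path: 8 -> 49 -> 40 -> 41
Result: insert 48 as right child of 41
Final tree (level order): [8, 5, 49, None, None, 40, None, 27, 41, None, 35, None, 48]


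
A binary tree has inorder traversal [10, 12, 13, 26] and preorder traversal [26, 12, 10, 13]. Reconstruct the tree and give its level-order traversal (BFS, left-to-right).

Inorder:  [10, 12, 13, 26]
Preorder: [26, 12, 10, 13]
Algorithm: preorder visits root first, so consume preorder in order;
for each root, split the current inorder slice at that value into
left-subtree inorder and right-subtree inorder, then recurse.
Recursive splits:
  root=26; inorder splits into left=[10, 12, 13], right=[]
  root=12; inorder splits into left=[10], right=[13]
  root=10; inorder splits into left=[], right=[]
  root=13; inorder splits into left=[], right=[]
Reconstructed level-order: [26, 12, 10, 13]


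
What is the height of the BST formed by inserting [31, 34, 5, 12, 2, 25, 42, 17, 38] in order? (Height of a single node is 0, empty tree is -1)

Insertion order: [31, 34, 5, 12, 2, 25, 42, 17, 38]
Tree (level-order array): [31, 5, 34, 2, 12, None, 42, None, None, None, 25, 38, None, 17]
Compute height bottom-up (empty subtree = -1):
  height(2) = 1 + max(-1, -1) = 0
  height(17) = 1 + max(-1, -1) = 0
  height(25) = 1 + max(0, -1) = 1
  height(12) = 1 + max(-1, 1) = 2
  height(5) = 1 + max(0, 2) = 3
  height(38) = 1 + max(-1, -1) = 0
  height(42) = 1 + max(0, -1) = 1
  height(34) = 1 + max(-1, 1) = 2
  height(31) = 1 + max(3, 2) = 4
Height = 4


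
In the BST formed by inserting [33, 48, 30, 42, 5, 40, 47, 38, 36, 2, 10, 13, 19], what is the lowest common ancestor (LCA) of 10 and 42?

Tree insertion order: [33, 48, 30, 42, 5, 40, 47, 38, 36, 2, 10, 13, 19]
Tree (level-order array): [33, 30, 48, 5, None, 42, None, 2, 10, 40, 47, None, None, None, 13, 38, None, None, None, None, 19, 36]
In a BST, the LCA of p=10, q=42 is the first node v on the
root-to-leaf path with p <= v <= q (go left if both < v, right if both > v).
Walk from root:
  at 33: 10 <= 33 <= 42, this is the LCA
LCA = 33


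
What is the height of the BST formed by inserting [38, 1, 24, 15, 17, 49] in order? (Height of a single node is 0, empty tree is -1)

Insertion order: [38, 1, 24, 15, 17, 49]
Tree (level-order array): [38, 1, 49, None, 24, None, None, 15, None, None, 17]
Compute height bottom-up (empty subtree = -1):
  height(17) = 1 + max(-1, -1) = 0
  height(15) = 1 + max(-1, 0) = 1
  height(24) = 1 + max(1, -1) = 2
  height(1) = 1 + max(-1, 2) = 3
  height(49) = 1 + max(-1, -1) = 0
  height(38) = 1 + max(3, 0) = 4
Height = 4


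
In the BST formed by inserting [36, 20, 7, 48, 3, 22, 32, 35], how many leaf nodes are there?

Tree built from: [36, 20, 7, 48, 3, 22, 32, 35]
Tree (level-order array): [36, 20, 48, 7, 22, None, None, 3, None, None, 32, None, None, None, 35]
Rule: A leaf has 0 children.
Per-node child counts:
  node 36: 2 child(ren)
  node 20: 2 child(ren)
  node 7: 1 child(ren)
  node 3: 0 child(ren)
  node 22: 1 child(ren)
  node 32: 1 child(ren)
  node 35: 0 child(ren)
  node 48: 0 child(ren)
Matching nodes: [3, 35, 48]
Count of leaf nodes: 3


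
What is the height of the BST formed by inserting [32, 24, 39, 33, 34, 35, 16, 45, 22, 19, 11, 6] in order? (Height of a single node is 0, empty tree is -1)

Insertion order: [32, 24, 39, 33, 34, 35, 16, 45, 22, 19, 11, 6]
Tree (level-order array): [32, 24, 39, 16, None, 33, 45, 11, 22, None, 34, None, None, 6, None, 19, None, None, 35]
Compute height bottom-up (empty subtree = -1):
  height(6) = 1 + max(-1, -1) = 0
  height(11) = 1 + max(0, -1) = 1
  height(19) = 1 + max(-1, -1) = 0
  height(22) = 1 + max(0, -1) = 1
  height(16) = 1 + max(1, 1) = 2
  height(24) = 1 + max(2, -1) = 3
  height(35) = 1 + max(-1, -1) = 0
  height(34) = 1 + max(-1, 0) = 1
  height(33) = 1 + max(-1, 1) = 2
  height(45) = 1 + max(-1, -1) = 0
  height(39) = 1 + max(2, 0) = 3
  height(32) = 1 + max(3, 3) = 4
Height = 4


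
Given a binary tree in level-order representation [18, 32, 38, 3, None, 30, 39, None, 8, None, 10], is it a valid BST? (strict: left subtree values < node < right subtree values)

Level-order array: [18, 32, 38, 3, None, 30, 39, None, 8, None, 10]
Validate using subtree bounds (lo, hi): at each node, require lo < value < hi,
then recurse left with hi=value and right with lo=value.
Preorder trace (stopping at first violation):
  at node 18 with bounds (-inf, +inf): OK
  at node 32 with bounds (-inf, 18): VIOLATION
Node 32 violates its bound: not (-inf < 32 < 18).
Result: Not a valid BST


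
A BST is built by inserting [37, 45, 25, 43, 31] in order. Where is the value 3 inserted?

Starting tree (level order): [37, 25, 45, None, 31, 43]
Insertion path: 37 -> 25
Result: insert 3 as left child of 25
Final tree (level order): [37, 25, 45, 3, 31, 43]


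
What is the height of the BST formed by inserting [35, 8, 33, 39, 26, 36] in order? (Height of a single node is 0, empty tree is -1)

Insertion order: [35, 8, 33, 39, 26, 36]
Tree (level-order array): [35, 8, 39, None, 33, 36, None, 26]
Compute height bottom-up (empty subtree = -1):
  height(26) = 1 + max(-1, -1) = 0
  height(33) = 1 + max(0, -1) = 1
  height(8) = 1 + max(-1, 1) = 2
  height(36) = 1 + max(-1, -1) = 0
  height(39) = 1 + max(0, -1) = 1
  height(35) = 1 + max(2, 1) = 3
Height = 3


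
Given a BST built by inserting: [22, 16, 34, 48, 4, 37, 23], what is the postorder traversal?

Tree insertion order: [22, 16, 34, 48, 4, 37, 23]
Tree (level-order array): [22, 16, 34, 4, None, 23, 48, None, None, None, None, 37]
Postorder traversal: [4, 16, 23, 37, 48, 34, 22]


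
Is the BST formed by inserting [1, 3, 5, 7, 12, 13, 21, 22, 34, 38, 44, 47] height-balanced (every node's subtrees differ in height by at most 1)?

Tree (level-order array): [1, None, 3, None, 5, None, 7, None, 12, None, 13, None, 21, None, 22, None, 34, None, 38, None, 44, None, 47]
Definition: a tree is height-balanced if, at every node, |h(left) - h(right)| <= 1 (empty subtree has height -1).
Bottom-up per-node check:
  node 47: h_left=-1, h_right=-1, diff=0 [OK], height=0
  node 44: h_left=-1, h_right=0, diff=1 [OK], height=1
  node 38: h_left=-1, h_right=1, diff=2 [FAIL (|-1-1|=2 > 1)], height=2
  node 34: h_left=-1, h_right=2, diff=3 [FAIL (|-1-2|=3 > 1)], height=3
  node 22: h_left=-1, h_right=3, diff=4 [FAIL (|-1-3|=4 > 1)], height=4
  node 21: h_left=-1, h_right=4, diff=5 [FAIL (|-1-4|=5 > 1)], height=5
  node 13: h_left=-1, h_right=5, diff=6 [FAIL (|-1-5|=6 > 1)], height=6
  node 12: h_left=-1, h_right=6, diff=7 [FAIL (|-1-6|=7 > 1)], height=7
  node 7: h_left=-1, h_right=7, diff=8 [FAIL (|-1-7|=8 > 1)], height=8
  node 5: h_left=-1, h_right=8, diff=9 [FAIL (|-1-8|=9 > 1)], height=9
  node 3: h_left=-1, h_right=9, diff=10 [FAIL (|-1-9|=10 > 1)], height=10
  node 1: h_left=-1, h_right=10, diff=11 [FAIL (|-1-10|=11 > 1)], height=11
Node 38 violates the condition: |-1 - 1| = 2 > 1.
Result: Not balanced


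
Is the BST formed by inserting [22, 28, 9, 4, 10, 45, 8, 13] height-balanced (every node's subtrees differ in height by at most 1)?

Tree (level-order array): [22, 9, 28, 4, 10, None, 45, None, 8, None, 13]
Definition: a tree is height-balanced if, at every node, |h(left) - h(right)| <= 1 (empty subtree has height -1).
Bottom-up per-node check:
  node 8: h_left=-1, h_right=-1, diff=0 [OK], height=0
  node 4: h_left=-1, h_right=0, diff=1 [OK], height=1
  node 13: h_left=-1, h_right=-1, diff=0 [OK], height=0
  node 10: h_left=-1, h_right=0, diff=1 [OK], height=1
  node 9: h_left=1, h_right=1, diff=0 [OK], height=2
  node 45: h_left=-1, h_right=-1, diff=0 [OK], height=0
  node 28: h_left=-1, h_right=0, diff=1 [OK], height=1
  node 22: h_left=2, h_right=1, diff=1 [OK], height=3
All nodes satisfy the balance condition.
Result: Balanced


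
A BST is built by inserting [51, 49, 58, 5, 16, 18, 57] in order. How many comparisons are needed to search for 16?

Search path for 16: 51 -> 49 -> 5 -> 16
Found: True
Comparisons: 4


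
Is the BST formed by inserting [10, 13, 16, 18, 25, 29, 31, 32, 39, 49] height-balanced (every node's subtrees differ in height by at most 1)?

Tree (level-order array): [10, None, 13, None, 16, None, 18, None, 25, None, 29, None, 31, None, 32, None, 39, None, 49]
Definition: a tree is height-balanced if, at every node, |h(left) - h(right)| <= 1 (empty subtree has height -1).
Bottom-up per-node check:
  node 49: h_left=-1, h_right=-1, diff=0 [OK], height=0
  node 39: h_left=-1, h_right=0, diff=1 [OK], height=1
  node 32: h_left=-1, h_right=1, diff=2 [FAIL (|-1-1|=2 > 1)], height=2
  node 31: h_left=-1, h_right=2, diff=3 [FAIL (|-1-2|=3 > 1)], height=3
  node 29: h_left=-1, h_right=3, diff=4 [FAIL (|-1-3|=4 > 1)], height=4
  node 25: h_left=-1, h_right=4, diff=5 [FAIL (|-1-4|=5 > 1)], height=5
  node 18: h_left=-1, h_right=5, diff=6 [FAIL (|-1-5|=6 > 1)], height=6
  node 16: h_left=-1, h_right=6, diff=7 [FAIL (|-1-6|=7 > 1)], height=7
  node 13: h_left=-1, h_right=7, diff=8 [FAIL (|-1-7|=8 > 1)], height=8
  node 10: h_left=-1, h_right=8, diff=9 [FAIL (|-1-8|=9 > 1)], height=9
Node 32 violates the condition: |-1 - 1| = 2 > 1.
Result: Not balanced


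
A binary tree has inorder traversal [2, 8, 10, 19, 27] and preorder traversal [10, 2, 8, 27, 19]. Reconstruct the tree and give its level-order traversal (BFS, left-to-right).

Inorder:  [2, 8, 10, 19, 27]
Preorder: [10, 2, 8, 27, 19]
Algorithm: preorder visits root first, so consume preorder in order;
for each root, split the current inorder slice at that value into
left-subtree inorder and right-subtree inorder, then recurse.
Recursive splits:
  root=10; inorder splits into left=[2, 8], right=[19, 27]
  root=2; inorder splits into left=[], right=[8]
  root=8; inorder splits into left=[], right=[]
  root=27; inorder splits into left=[19], right=[]
  root=19; inorder splits into left=[], right=[]
Reconstructed level-order: [10, 2, 27, 8, 19]


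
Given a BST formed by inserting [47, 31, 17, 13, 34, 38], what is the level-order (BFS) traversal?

Tree insertion order: [47, 31, 17, 13, 34, 38]
Tree (level-order array): [47, 31, None, 17, 34, 13, None, None, 38]
BFS from the root, enqueuing left then right child of each popped node:
  queue [47] -> pop 47, enqueue [31], visited so far: [47]
  queue [31] -> pop 31, enqueue [17, 34], visited so far: [47, 31]
  queue [17, 34] -> pop 17, enqueue [13], visited so far: [47, 31, 17]
  queue [34, 13] -> pop 34, enqueue [38], visited so far: [47, 31, 17, 34]
  queue [13, 38] -> pop 13, enqueue [none], visited so far: [47, 31, 17, 34, 13]
  queue [38] -> pop 38, enqueue [none], visited so far: [47, 31, 17, 34, 13, 38]
Result: [47, 31, 17, 34, 13, 38]


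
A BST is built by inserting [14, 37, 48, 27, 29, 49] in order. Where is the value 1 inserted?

Starting tree (level order): [14, None, 37, 27, 48, None, 29, None, 49]
Insertion path: 14
Result: insert 1 as left child of 14
Final tree (level order): [14, 1, 37, None, None, 27, 48, None, 29, None, 49]


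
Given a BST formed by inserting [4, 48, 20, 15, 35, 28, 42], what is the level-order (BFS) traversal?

Tree insertion order: [4, 48, 20, 15, 35, 28, 42]
Tree (level-order array): [4, None, 48, 20, None, 15, 35, None, None, 28, 42]
BFS from the root, enqueuing left then right child of each popped node:
  queue [4] -> pop 4, enqueue [48], visited so far: [4]
  queue [48] -> pop 48, enqueue [20], visited so far: [4, 48]
  queue [20] -> pop 20, enqueue [15, 35], visited so far: [4, 48, 20]
  queue [15, 35] -> pop 15, enqueue [none], visited so far: [4, 48, 20, 15]
  queue [35] -> pop 35, enqueue [28, 42], visited so far: [4, 48, 20, 15, 35]
  queue [28, 42] -> pop 28, enqueue [none], visited so far: [4, 48, 20, 15, 35, 28]
  queue [42] -> pop 42, enqueue [none], visited so far: [4, 48, 20, 15, 35, 28, 42]
Result: [4, 48, 20, 15, 35, 28, 42]


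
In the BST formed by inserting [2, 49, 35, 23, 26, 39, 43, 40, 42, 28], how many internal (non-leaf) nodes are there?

Tree built from: [2, 49, 35, 23, 26, 39, 43, 40, 42, 28]
Tree (level-order array): [2, None, 49, 35, None, 23, 39, None, 26, None, 43, None, 28, 40, None, None, None, None, 42]
Rule: An internal node has at least one child.
Per-node child counts:
  node 2: 1 child(ren)
  node 49: 1 child(ren)
  node 35: 2 child(ren)
  node 23: 1 child(ren)
  node 26: 1 child(ren)
  node 28: 0 child(ren)
  node 39: 1 child(ren)
  node 43: 1 child(ren)
  node 40: 1 child(ren)
  node 42: 0 child(ren)
Matching nodes: [2, 49, 35, 23, 26, 39, 43, 40]
Count of internal (non-leaf) nodes: 8


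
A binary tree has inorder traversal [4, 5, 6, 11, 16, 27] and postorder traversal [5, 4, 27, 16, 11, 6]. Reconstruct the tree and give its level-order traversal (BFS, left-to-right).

Inorder:   [4, 5, 6, 11, 16, 27]
Postorder: [5, 4, 27, 16, 11, 6]
Algorithm: postorder visits root last, so walk postorder right-to-left;
each value is the root of the current inorder slice — split it at that
value, recurse on the right subtree first, then the left.
Recursive splits:
  root=6; inorder splits into left=[4, 5], right=[11, 16, 27]
  root=11; inorder splits into left=[], right=[16, 27]
  root=16; inorder splits into left=[], right=[27]
  root=27; inorder splits into left=[], right=[]
  root=4; inorder splits into left=[], right=[5]
  root=5; inorder splits into left=[], right=[]
Reconstructed level-order: [6, 4, 11, 5, 16, 27]


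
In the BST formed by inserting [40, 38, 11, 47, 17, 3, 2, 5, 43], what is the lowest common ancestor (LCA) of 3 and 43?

Tree insertion order: [40, 38, 11, 47, 17, 3, 2, 5, 43]
Tree (level-order array): [40, 38, 47, 11, None, 43, None, 3, 17, None, None, 2, 5]
In a BST, the LCA of p=3, q=43 is the first node v on the
root-to-leaf path with p <= v <= q (go left if both < v, right if both > v).
Walk from root:
  at 40: 3 <= 40 <= 43, this is the LCA
LCA = 40


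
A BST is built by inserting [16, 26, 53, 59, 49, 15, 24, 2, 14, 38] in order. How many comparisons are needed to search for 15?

Search path for 15: 16 -> 15
Found: True
Comparisons: 2


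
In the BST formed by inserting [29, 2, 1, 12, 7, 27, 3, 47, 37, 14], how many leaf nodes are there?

Tree built from: [29, 2, 1, 12, 7, 27, 3, 47, 37, 14]
Tree (level-order array): [29, 2, 47, 1, 12, 37, None, None, None, 7, 27, None, None, 3, None, 14]
Rule: A leaf has 0 children.
Per-node child counts:
  node 29: 2 child(ren)
  node 2: 2 child(ren)
  node 1: 0 child(ren)
  node 12: 2 child(ren)
  node 7: 1 child(ren)
  node 3: 0 child(ren)
  node 27: 1 child(ren)
  node 14: 0 child(ren)
  node 47: 1 child(ren)
  node 37: 0 child(ren)
Matching nodes: [1, 3, 14, 37]
Count of leaf nodes: 4


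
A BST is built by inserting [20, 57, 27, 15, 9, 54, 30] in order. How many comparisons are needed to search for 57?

Search path for 57: 20 -> 57
Found: True
Comparisons: 2


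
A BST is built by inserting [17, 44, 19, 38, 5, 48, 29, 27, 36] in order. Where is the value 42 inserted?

Starting tree (level order): [17, 5, 44, None, None, 19, 48, None, 38, None, None, 29, None, 27, 36]
Insertion path: 17 -> 44 -> 19 -> 38
Result: insert 42 as right child of 38
Final tree (level order): [17, 5, 44, None, None, 19, 48, None, 38, None, None, 29, 42, 27, 36]


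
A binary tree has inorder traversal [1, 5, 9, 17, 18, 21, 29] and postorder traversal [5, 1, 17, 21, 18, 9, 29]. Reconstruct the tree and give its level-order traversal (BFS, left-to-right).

Inorder:   [1, 5, 9, 17, 18, 21, 29]
Postorder: [5, 1, 17, 21, 18, 9, 29]
Algorithm: postorder visits root last, so walk postorder right-to-left;
each value is the root of the current inorder slice — split it at that
value, recurse on the right subtree first, then the left.
Recursive splits:
  root=29; inorder splits into left=[1, 5, 9, 17, 18, 21], right=[]
  root=9; inorder splits into left=[1, 5], right=[17, 18, 21]
  root=18; inorder splits into left=[17], right=[21]
  root=21; inorder splits into left=[], right=[]
  root=17; inorder splits into left=[], right=[]
  root=1; inorder splits into left=[], right=[5]
  root=5; inorder splits into left=[], right=[]
Reconstructed level-order: [29, 9, 1, 18, 5, 17, 21]


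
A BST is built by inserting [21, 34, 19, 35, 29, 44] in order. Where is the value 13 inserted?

Starting tree (level order): [21, 19, 34, None, None, 29, 35, None, None, None, 44]
Insertion path: 21 -> 19
Result: insert 13 as left child of 19
Final tree (level order): [21, 19, 34, 13, None, 29, 35, None, None, None, None, None, 44]


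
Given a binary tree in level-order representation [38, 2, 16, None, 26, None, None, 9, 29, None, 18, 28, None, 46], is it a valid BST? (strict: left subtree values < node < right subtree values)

Level-order array: [38, 2, 16, None, 26, None, None, 9, 29, None, 18, 28, None, 46]
Validate using subtree bounds (lo, hi): at each node, require lo < value < hi,
then recurse left with hi=value and right with lo=value.
Preorder trace (stopping at first violation):
  at node 38 with bounds (-inf, +inf): OK
  at node 2 with bounds (-inf, 38): OK
  at node 26 with bounds (2, 38): OK
  at node 9 with bounds (2, 26): OK
  at node 18 with bounds (9, 26): OK
  at node 46 with bounds (9, 18): VIOLATION
Node 46 violates its bound: not (9 < 46 < 18).
Result: Not a valid BST


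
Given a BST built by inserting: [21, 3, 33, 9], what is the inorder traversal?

Tree insertion order: [21, 3, 33, 9]
Tree (level-order array): [21, 3, 33, None, 9]
Inorder traversal: [3, 9, 21, 33]


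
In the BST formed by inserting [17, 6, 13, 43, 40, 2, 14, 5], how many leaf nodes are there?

Tree built from: [17, 6, 13, 43, 40, 2, 14, 5]
Tree (level-order array): [17, 6, 43, 2, 13, 40, None, None, 5, None, 14]
Rule: A leaf has 0 children.
Per-node child counts:
  node 17: 2 child(ren)
  node 6: 2 child(ren)
  node 2: 1 child(ren)
  node 5: 0 child(ren)
  node 13: 1 child(ren)
  node 14: 0 child(ren)
  node 43: 1 child(ren)
  node 40: 0 child(ren)
Matching nodes: [5, 14, 40]
Count of leaf nodes: 3


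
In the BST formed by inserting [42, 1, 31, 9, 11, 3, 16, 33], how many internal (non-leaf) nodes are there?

Tree built from: [42, 1, 31, 9, 11, 3, 16, 33]
Tree (level-order array): [42, 1, None, None, 31, 9, 33, 3, 11, None, None, None, None, None, 16]
Rule: An internal node has at least one child.
Per-node child counts:
  node 42: 1 child(ren)
  node 1: 1 child(ren)
  node 31: 2 child(ren)
  node 9: 2 child(ren)
  node 3: 0 child(ren)
  node 11: 1 child(ren)
  node 16: 0 child(ren)
  node 33: 0 child(ren)
Matching nodes: [42, 1, 31, 9, 11]
Count of internal (non-leaf) nodes: 5


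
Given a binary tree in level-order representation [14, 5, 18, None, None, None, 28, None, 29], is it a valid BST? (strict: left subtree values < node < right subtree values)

Level-order array: [14, 5, 18, None, None, None, 28, None, 29]
Validate using subtree bounds (lo, hi): at each node, require lo < value < hi,
then recurse left with hi=value and right with lo=value.
Preorder trace (stopping at first violation):
  at node 14 with bounds (-inf, +inf): OK
  at node 5 with bounds (-inf, 14): OK
  at node 18 with bounds (14, +inf): OK
  at node 28 with bounds (18, +inf): OK
  at node 29 with bounds (28, +inf): OK
No violation found at any node.
Result: Valid BST


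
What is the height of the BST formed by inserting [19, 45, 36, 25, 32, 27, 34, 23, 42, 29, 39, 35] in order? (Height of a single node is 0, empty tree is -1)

Insertion order: [19, 45, 36, 25, 32, 27, 34, 23, 42, 29, 39, 35]
Tree (level-order array): [19, None, 45, 36, None, 25, 42, 23, 32, 39, None, None, None, 27, 34, None, None, None, 29, None, 35]
Compute height bottom-up (empty subtree = -1):
  height(23) = 1 + max(-1, -1) = 0
  height(29) = 1 + max(-1, -1) = 0
  height(27) = 1 + max(-1, 0) = 1
  height(35) = 1 + max(-1, -1) = 0
  height(34) = 1 + max(-1, 0) = 1
  height(32) = 1 + max(1, 1) = 2
  height(25) = 1 + max(0, 2) = 3
  height(39) = 1 + max(-1, -1) = 0
  height(42) = 1 + max(0, -1) = 1
  height(36) = 1 + max(3, 1) = 4
  height(45) = 1 + max(4, -1) = 5
  height(19) = 1 + max(-1, 5) = 6
Height = 6


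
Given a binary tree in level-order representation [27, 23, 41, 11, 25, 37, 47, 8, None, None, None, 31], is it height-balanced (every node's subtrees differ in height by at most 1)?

Tree (level-order array): [27, 23, 41, 11, 25, 37, 47, 8, None, None, None, 31]
Definition: a tree is height-balanced if, at every node, |h(left) - h(right)| <= 1 (empty subtree has height -1).
Bottom-up per-node check:
  node 8: h_left=-1, h_right=-1, diff=0 [OK], height=0
  node 11: h_left=0, h_right=-1, diff=1 [OK], height=1
  node 25: h_left=-1, h_right=-1, diff=0 [OK], height=0
  node 23: h_left=1, h_right=0, diff=1 [OK], height=2
  node 31: h_left=-1, h_right=-1, diff=0 [OK], height=0
  node 37: h_left=0, h_right=-1, diff=1 [OK], height=1
  node 47: h_left=-1, h_right=-1, diff=0 [OK], height=0
  node 41: h_left=1, h_right=0, diff=1 [OK], height=2
  node 27: h_left=2, h_right=2, diff=0 [OK], height=3
All nodes satisfy the balance condition.
Result: Balanced


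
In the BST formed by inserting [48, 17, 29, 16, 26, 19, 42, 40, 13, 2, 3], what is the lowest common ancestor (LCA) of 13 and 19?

Tree insertion order: [48, 17, 29, 16, 26, 19, 42, 40, 13, 2, 3]
Tree (level-order array): [48, 17, None, 16, 29, 13, None, 26, 42, 2, None, 19, None, 40, None, None, 3]
In a BST, the LCA of p=13, q=19 is the first node v on the
root-to-leaf path with p <= v <= q (go left if both < v, right if both > v).
Walk from root:
  at 48: both 13 and 19 < 48, go left
  at 17: 13 <= 17 <= 19, this is the LCA
LCA = 17


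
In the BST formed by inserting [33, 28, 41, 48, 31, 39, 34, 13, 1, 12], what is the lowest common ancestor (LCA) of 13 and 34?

Tree insertion order: [33, 28, 41, 48, 31, 39, 34, 13, 1, 12]
Tree (level-order array): [33, 28, 41, 13, 31, 39, 48, 1, None, None, None, 34, None, None, None, None, 12]
In a BST, the LCA of p=13, q=34 is the first node v on the
root-to-leaf path with p <= v <= q (go left if both < v, right if both > v).
Walk from root:
  at 33: 13 <= 33 <= 34, this is the LCA
LCA = 33


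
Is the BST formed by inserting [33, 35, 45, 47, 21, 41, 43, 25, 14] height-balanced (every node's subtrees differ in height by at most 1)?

Tree (level-order array): [33, 21, 35, 14, 25, None, 45, None, None, None, None, 41, 47, None, 43]
Definition: a tree is height-balanced if, at every node, |h(left) - h(right)| <= 1 (empty subtree has height -1).
Bottom-up per-node check:
  node 14: h_left=-1, h_right=-1, diff=0 [OK], height=0
  node 25: h_left=-1, h_right=-1, diff=0 [OK], height=0
  node 21: h_left=0, h_right=0, diff=0 [OK], height=1
  node 43: h_left=-1, h_right=-1, diff=0 [OK], height=0
  node 41: h_left=-1, h_right=0, diff=1 [OK], height=1
  node 47: h_left=-1, h_right=-1, diff=0 [OK], height=0
  node 45: h_left=1, h_right=0, diff=1 [OK], height=2
  node 35: h_left=-1, h_right=2, diff=3 [FAIL (|-1-2|=3 > 1)], height=3
  node 33: h_left=1, h_right=3, diff=2 [FAIL (|1-3|=2 > 1)], height=4
Node 35 violates the condition: |-1 - 2| = 3 > 1.
Result: Not balanced


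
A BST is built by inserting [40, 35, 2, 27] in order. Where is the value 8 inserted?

Starting tree (level order): [40, 35, None, 2, None, None, 27]
Insertion path: 40 -> 35 -> 2 -> 27
Result: insert 8 as left child of 27
Final tree (level order): [40, 35, None, 2, None, None, 27, 8]


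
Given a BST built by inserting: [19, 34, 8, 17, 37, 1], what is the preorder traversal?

Tree insertion order: [19, 34, 8, 17, 37, 1]
Tree (level-order array): [19, 8, 34, 1, 17, None, 37]
Preorder traversal: [19, 8, 1, 17, 34, 37]


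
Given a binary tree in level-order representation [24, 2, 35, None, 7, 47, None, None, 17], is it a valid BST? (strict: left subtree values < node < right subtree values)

Level-order array: [24, 2, 35, None, 7, 47, None, None, 17]
Validate using subtree bounds (lo, hi): at each node, require lo < value < hi,
then recurse left with hi=value and right with lo=value.
Preorder trace (stopping at first violation):
  at node 24 with bounds (-inf, +inf): OK
  at node 2 with bounds (-inf, 24): OK
  at node 7 with bounds (2, 24): OK
  at node 17 with bounds (7, 24): OK
  at node 35 with bounds (24, +inf): OK
  at node 47 with bounds (24, 35): VIOLATION
Node 47 violates its bound: not (24 < 47 < 35).
Result: Not a valid BST


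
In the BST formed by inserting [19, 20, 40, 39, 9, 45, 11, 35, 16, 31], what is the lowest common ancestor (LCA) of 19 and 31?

Tree insertion order: [19, 20, 40, 39, 9, 45, 11, 35, 16, 31]
Tree (level-order array): [19, 9, 20, None, 11, None, 40, None, 16, 39, 45, None, None, 35, None, None, None, 31]
In a BST, the LCA of p=19, q=31 is the first node v on the
root-to-leaf path with p <= v <= q (go left if both < v, right if both > v).
Walk from root:
  at 19: 19 <= 19 <= 31, this is the LCA
LCA = 19


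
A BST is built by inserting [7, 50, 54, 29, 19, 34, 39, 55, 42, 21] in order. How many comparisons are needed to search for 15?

Search path for 15: 7 -> 50 -> 29 -> 19
Found: False
Comparisons: 4


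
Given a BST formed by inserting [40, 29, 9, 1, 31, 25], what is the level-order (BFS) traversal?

Tree insertion order: [40, 29, 9, 1, 31, 25]
Tree (level-order array): [40, 29, None, 9, 31, 1, 25]
BFS from the root, enqueuing left then right child of each popped node:
  queue [40] -> pop 40, enqueue [29], visited so far: [40]
  queue [29] -> pop 29, enqueue [9, 31], visited so far: [40, 29]
  queue [9, 31] -> pop 9, enqueue [1, 25], visited so far: [40, 29, 9]
  queue [31, 1, 25] -> pop 31, enqueue [none], visited so far: [40, 29, 9, 31]
  queue [1, 25] -> pop 1, enqueue [none], visited so far: [40, 29, 9, 31, 1]
  queue [25] -> pop 25, enqueue [none], visited so far: [40, 29, 9, 31, 1, 25]
Result: [40, 29, 9, 31, 1, 25]


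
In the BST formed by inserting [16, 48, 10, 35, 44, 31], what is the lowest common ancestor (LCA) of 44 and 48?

Tree insertion order: [16, 48, 10, 35, 44, 31]
Tree (level-order array): [16, 10, 48, None, None, 35, None, 31, 44]
In a BST, the LCA of p=44, q=48 is the first node v on the
root-to-leaf path with p <= v <= q (go left if both < v, right if both > v).
Walk from root:
  at 16: both 44 and 48 > 16, go right
  at 48: 44 <= 48 <= 48, this is the LCA
LCA = 48


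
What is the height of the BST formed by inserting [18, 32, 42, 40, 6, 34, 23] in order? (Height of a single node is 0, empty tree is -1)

Insertion order: [18, 32, 42, 40, 6, 34, 23]
Tree (level-order array): [18, 6, 32, None, None, 23, 42, None, None, 40, None, 34]
Compute height bottom-up (empty subtree = -1):
  height(6) = 1 + max(-1, -1) = 0
  height(23) = 1 + max(-1, -1) = 0
  height(34) = 1 + max(-1, -1) = 0
  height(40) = 1 + max(0, -1) = 1
  height(42) = 1 + max(1, -1) = 2
  height(32) = 1 + max(0, 2) = 3
  height(18) = 1 + max(0, 3) = 4
Height = 4


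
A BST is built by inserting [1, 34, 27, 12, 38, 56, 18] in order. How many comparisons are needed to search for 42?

Search path for 42: 1 -> 34 -> 38 -> 56
Found: False
Comparisons: 4


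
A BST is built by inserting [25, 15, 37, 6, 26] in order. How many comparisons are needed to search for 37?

Search path for 37: 25 -> 37
Found: True
Comparisons: 2


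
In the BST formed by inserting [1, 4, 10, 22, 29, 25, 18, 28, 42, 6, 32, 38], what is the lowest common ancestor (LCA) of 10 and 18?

Tree insertion order: [1, 4, 10, 22, 29, 25, 18, 28, 42, 6, 32, 38]
Tree (level-order array): [1, None, 4, None, 10, 6, 22, None, None, 18, 29, None, None, 25, 42, None, 28, 32, None, None, None, None, 38]
In a BST, the LCA of p=10, q=18 is the first node v on the
root-to-leaf path with p <= v <= q (go left if both < v, right if both > v).
Walk from root:
  at 1: both 10 and 18 > 1, go right
  at 4: both 10 and 18 > 4, go right
  at 10: 10 <= 10 <= 18, this is the LCA
LCA = 10


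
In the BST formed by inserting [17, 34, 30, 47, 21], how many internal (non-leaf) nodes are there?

Tree built from: [17, 34, 30, 47, 21]
Tree (level-order array): [17, None, 34, 30, 47, 21]
Rule: An internal node has at least one child.
Per-node child counts:
  node 17: 1 child(ren)
  node 34: 2 child(ren)
  node 30: 1 child(ren)
  node 21: 0 child(ren)
  node 47: 0 child(ren)
Matching nodes: [17, 34, 30]
Count of internal (non-leaf) nodes: 3


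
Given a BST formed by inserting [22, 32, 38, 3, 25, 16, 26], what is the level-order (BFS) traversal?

Tree insertion order: [22, 32, 38, 3, 25, 16, 26]
Tree (level-order array): [22, 3, 32, None, 16, 25, 38, None, None, None, 26]
BFS from the root, enqueuing left then right child of each popped node:
  queue [22] -> pop 22, enqueue [3, 32], visited so far: [22]
  queue [3, 32] -> pop 3, enqueue [16], visited so far: [22, 3]
  queue [32, 16] -> pop 32, enqueue [25, 38], visited so far: [22, 3, 32]
  queue [16, 25, 38] -> pop 16, enqueue [none], visited so far: [22, 3, 32, 16]
  queue [25, 38] -> pop 25, enqueue [26], visited so far: [22, 3, 32, 16, 25]
  queue [38, 26] -> pop 38, enqueue [none], visited so far: [22, 3, 32, 16, 25, 38]
  queue [26] -> pop 26, enqueue [none], visited so far: [22, 3, 32, 16, 25, 38, 26]
Result: [22, 3, 32, 16, 25, 38, 26]


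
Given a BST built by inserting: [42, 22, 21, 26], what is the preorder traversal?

Tree insertion order: [42, 22, 21, 26]
Tree (level-order array): [42, 22, None, 21, 26]
Preorder traversal: [42, 22, 21, 26]


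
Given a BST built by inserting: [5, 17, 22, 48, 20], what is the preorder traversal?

Tree insertion order: [5, 17, 22, 48, 20]
Tree (level-order array): [5, None, 17, None, 22, 20, 48]
Preorder traversal: [5, 17, 22, 20, 48]


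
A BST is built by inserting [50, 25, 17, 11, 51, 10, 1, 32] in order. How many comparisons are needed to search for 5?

Search path for 5: 50 -> 25 -> 17 -> 11 -> 10 -> 1
Found: False
Comparisons: 6


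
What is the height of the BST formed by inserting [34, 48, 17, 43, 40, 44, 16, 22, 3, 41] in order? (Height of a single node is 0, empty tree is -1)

Insertion order: [34, 48, 17, 43, 40, 44, 16, 22, 3, 41]
Tree (level-order array): [34, 17, 48, 16, 22, 43, None, 3, None, None, None, 40, 44, None, None, None, 41]
Compute height bottom-up (empty subtree = -1):
  height(3) = 1 + max(-1, -1) = 0
  height(16) = 1 + max(0, -1) = 1
  height(22) = 1 + max(-1, -1) = 0
  height(17) = 1 + max(1, 0) = 2
  height(41) = 1 + max(-1, -1) = 0
  height(40) = 1 + max(-1, 0) = 1
  height(44) = 1 + max(-1, -1) = 0
  height(43) = 1 + max(1, 0) = 2
  height(48) = 1 + max(2, -1) = 3
  height(34) = 1 + max(2, 3) = 4
Height = 4


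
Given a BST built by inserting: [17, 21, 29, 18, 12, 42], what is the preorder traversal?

Tree insertion order: [17, 21, 29, 18, 12, 42]
Tree (level-order array): [17, 12, 21, None, None, 18, 29, None, None, None, 42]
Preorder traversal: [17, 12, 21, 18, 29, 42]


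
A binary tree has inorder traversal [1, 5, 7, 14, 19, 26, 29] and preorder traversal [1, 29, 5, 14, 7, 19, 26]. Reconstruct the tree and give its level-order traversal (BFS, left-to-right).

Inorder:  [1, 5, 7, 14, 19, 26, 29]
Preorder: [1, 29, 5, 14, 7, 19, 26]
Algorithm: preorder visits root first, so consume preorder in order;
for each root, split the current inorder slice at that value into
left-subtree inorder and right-subtree inorder, then recurse.
Recursive splits:
  root=1; inorder splits into left=[], right=[5, 7, 14, 19, 26, 29]
  root=29; inorder splits into left=[5, 7, 14, 19, 26], right=[]
  root=5; inorder splits into left=[], right=[7, 14, 19, 26]
  root=14; inorder splits into left=[7], right=[19, 26]
  root=7; inorder splits into left=[], right=[]
  root=19; inorder splits into left=[], right=[26]
  root=26; inorder splits into left=[], right=[]
Reconstructed level-order: [1, 29, 5, 14, 7, 19, 26]


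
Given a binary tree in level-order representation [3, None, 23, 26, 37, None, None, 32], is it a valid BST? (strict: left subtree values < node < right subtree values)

Level-order array: [3, None, 23, 26, 37, None, None, 32]
Validate using subtree bounds (lo, hi): at each node, require lo < value < hi,
then recurse left with hi=value and right with lo=value.
Preorder trace (stopping at first violation):
  at node 3 with bounds (-inf, +inf): OK
  at node 23 with bounds (3, +inf): OK
  at node 26 with bounds (3, 23): VIOLATION
Node 26 violates its bound: not (3 < 26 < 23).
Result: Not a valid BST
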